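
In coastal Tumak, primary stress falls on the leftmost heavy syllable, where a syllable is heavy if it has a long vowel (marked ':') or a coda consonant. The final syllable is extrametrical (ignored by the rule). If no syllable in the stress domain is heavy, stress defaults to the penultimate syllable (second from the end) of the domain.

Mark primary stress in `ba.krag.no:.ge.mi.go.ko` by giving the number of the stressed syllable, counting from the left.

2

The final syllable (7, ko) is extrametrical; the stress domain is syllables 1–6.
Weights: 1 ba L, 2 krag H, 3 no: H, 4 ge L, 5 mi L, 6 go L.
Heavy syllables in the domain: 2, 3. The leftmost is syllable 2 (krag).
Primary stress: syllable 2 → ba.ˈkrag.no:.ge.mi.go.ko.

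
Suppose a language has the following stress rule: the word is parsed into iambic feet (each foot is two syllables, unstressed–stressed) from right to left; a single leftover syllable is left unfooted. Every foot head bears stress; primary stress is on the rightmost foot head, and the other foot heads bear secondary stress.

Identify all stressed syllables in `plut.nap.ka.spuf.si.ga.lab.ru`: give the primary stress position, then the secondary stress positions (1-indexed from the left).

Parse right to left into iambic (σˈσ) feet: (plut.ˈnap) (ka.ˈspuf) (si.ˈga) (lab.ˈru).
Foot heads (stressed positions): 2, 4, 6, 8.
End Rule Rightmost: primary stress on the rightmost head = syllable 8.
Secondary stress on 2, 4, 6: plut.ˌnap.ka.ˌspuf.si.ˌga.lab.ˈru.

primary 8, secondary 2, 4, 6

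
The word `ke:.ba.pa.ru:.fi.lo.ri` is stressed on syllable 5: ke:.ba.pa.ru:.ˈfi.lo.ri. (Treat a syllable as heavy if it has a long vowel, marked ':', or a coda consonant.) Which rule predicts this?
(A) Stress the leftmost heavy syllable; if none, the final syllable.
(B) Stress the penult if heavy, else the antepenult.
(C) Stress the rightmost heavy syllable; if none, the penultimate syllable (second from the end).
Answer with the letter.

Rule A → syllable 1 (observed: 5).
Rule B → syllable 5 ✓.
Rule C → syllable 4 (observed: 5).

B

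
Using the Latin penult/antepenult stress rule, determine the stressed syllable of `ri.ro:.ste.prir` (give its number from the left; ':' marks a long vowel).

Classical Latin: stress the penult if heavy (long vowel or closed), else the antepenult.
Weights: 2 ro: H, 3 ste L, 4 prir H.
The penult (syllable 3, ste) is light, so stress falls on the antepenult (syllable 2, ro:).
Stress on syllable 2: ri.ˈro:.ste.prir.

2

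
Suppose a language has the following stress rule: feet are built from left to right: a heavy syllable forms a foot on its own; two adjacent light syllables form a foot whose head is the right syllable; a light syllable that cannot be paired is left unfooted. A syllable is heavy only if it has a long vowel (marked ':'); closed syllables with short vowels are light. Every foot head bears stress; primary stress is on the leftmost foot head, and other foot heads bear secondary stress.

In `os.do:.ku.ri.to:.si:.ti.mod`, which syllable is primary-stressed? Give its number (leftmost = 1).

Weights: 1 os L, 2 do: H, 3 ku L, 4 ri L, 5 to: H, 6 si: H, 7 ti L, 8 mod L.
Parse left to right (heavy = foot alone; LL = one foot; stranded L unfooted): os (ˈdo:) (ku.ˈri) (ˈto:) (ˈsi:) (ti.ˈmod).
Foot heads: 2, 4, 5, 6, 8.
Primary stress on the leftmost head = syllable 2.
Primary stress: syllable 2 → os.ˈdo:.ku.ri.to:.si:.ti.mod.

2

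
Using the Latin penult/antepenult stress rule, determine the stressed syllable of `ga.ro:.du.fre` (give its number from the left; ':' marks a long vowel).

Classical Latin: stress the penult if heavy (long vowel or closed), else the antepenult.
Weights: 2 ro: H, 3 du L, 4 fre L.
The penult (syllable 3, du) is light, so stress falls on the antepenult (syllable 2, ro:).
Stress on syllable 2: ga.ˈro:.du.fre.

2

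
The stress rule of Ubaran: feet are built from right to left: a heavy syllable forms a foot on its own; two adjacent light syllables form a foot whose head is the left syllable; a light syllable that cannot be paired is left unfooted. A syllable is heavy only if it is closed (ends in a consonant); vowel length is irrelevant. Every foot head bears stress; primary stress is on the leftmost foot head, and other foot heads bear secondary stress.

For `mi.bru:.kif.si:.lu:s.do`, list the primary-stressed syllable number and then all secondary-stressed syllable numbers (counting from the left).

Weights: 1 mi L, 2 bru: L, 3 kif H, 4 si: L, 5 lu:s H, 6 do L.
Parse right to left (heavy = foot alone; LL = one foot; stranded L unfooted): (ˈmi.bru:) (ˈkif) si: (ˈlu:s) do.
Foot heads: 1, 3, 5.
Primary stress on the leftmost head = syllable 1.
Secondary stress on 3, 5: ˈmi.bru:.ˌkif.si:.ˌlu:s.do.

primary 1, secondary 3, 5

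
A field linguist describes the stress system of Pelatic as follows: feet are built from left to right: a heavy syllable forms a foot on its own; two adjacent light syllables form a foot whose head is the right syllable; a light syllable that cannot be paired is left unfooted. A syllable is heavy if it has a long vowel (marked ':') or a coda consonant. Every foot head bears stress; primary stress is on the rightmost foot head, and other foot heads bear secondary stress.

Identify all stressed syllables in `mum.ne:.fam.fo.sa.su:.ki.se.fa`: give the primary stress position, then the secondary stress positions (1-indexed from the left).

Weights: 1 mum H, 2 ne: H, 3 fam H, 4 fo L, 5 sa L, 6 su: H, 7 ki L, 8 se L, 9 fa L.
Parse left to right (heavy = foot alone; LL = one foot; stranded L unfooted): (ˈmum) (ˈne:) (ˈfam) (fo.ˈsa) (ˈsu:) (ki.ˈse) fa.
Foot heads: 1, 2, 3, 5, 6, 8.
Primary stress on the rightmost head = syllable 8.
Secondary stress on 1, 2, 3, 5, 6: ˌmum.ˌne:.ˌfam.fo.ˌsa.ˌsu:.ki.ˈse.fa.

primary 8, secondary 1, 2, 3, 5, 6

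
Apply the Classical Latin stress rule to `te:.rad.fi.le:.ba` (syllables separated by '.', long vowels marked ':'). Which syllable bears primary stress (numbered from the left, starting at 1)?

4

Classical Latin: stress the penult if heavy (long vowel or closed), else the antepenult.
Weights: 3 fi L, 4 le: H, 5 ba L.
The penult (syllable 4, le:) is heavy, so it takes stress.
Stress on syllable 4: te:.rad.fi.ˈle:.ba.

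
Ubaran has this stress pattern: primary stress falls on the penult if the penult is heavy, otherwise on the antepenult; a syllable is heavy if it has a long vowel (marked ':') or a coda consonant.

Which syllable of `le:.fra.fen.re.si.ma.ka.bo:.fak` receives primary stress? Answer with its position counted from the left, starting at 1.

Weights: 7 ka L, 8 bo: H, 9 fak H.
The penult (syllable 8, bo:) is heavy, so it takes stress.
Primary stress: syllable 8 → le:.fra.fen.re.si.ma.ka.ˈbo:.fak.

8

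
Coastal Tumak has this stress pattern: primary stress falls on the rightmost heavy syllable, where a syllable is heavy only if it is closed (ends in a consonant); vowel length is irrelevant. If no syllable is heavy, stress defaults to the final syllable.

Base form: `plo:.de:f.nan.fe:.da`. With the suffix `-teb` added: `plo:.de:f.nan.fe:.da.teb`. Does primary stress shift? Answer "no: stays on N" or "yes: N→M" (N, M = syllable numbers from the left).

yes: 3→6

Base `plo:.de:f.nan.fe:.da` (5 syllables):
  Weights: 1 plo: L, 2 de:f H, 3 nan H, 4 fe: L, 5 da L.
  Heavy syllables in the domain: 2, 3. The rightmost is syllable 3 (nan).
  → primary stress on syllable 3.
Suffixed `plo:.de:f.nan.fe:.da.teb` (6 syllables):
  Weights: 1 plo: L, 2 de:f H, 3 nan H, 4 fe: L, 5 da L, 6 teb H.
  Heavy syllables in the domain: 2, 3, 6. The rightmost is syllable 6 (teb).
  → primary stress on syllable 6.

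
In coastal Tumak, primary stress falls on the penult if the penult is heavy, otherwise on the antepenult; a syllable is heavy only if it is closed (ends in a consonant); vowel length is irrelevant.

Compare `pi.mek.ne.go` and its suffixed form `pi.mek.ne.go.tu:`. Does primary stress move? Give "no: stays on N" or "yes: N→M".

Base `pi.mek.ne.go` (4 syllables):
  Weights: 2 mek H, 3 ne L, 4 go L.
  The penult (syllable 3, ne) is light, so stress falls on the antepenult (syllable 2, mek).
  → primary stress on syllable 2.
Suffixed `pi.mek.ne.go.tu:` (5 syllables):
  Weights: 3 ne L, 4 go L, 5 tu: L.
  The penult (syllable 4, go) is light, so stress falls on the antepenult (syllable 3, ne).
  → primary stress on syllable 3.

yes: 2→3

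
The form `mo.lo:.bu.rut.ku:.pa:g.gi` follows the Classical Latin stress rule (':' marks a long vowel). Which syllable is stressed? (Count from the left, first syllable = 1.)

Classical Latin: stress the penult if heavy (long vowel or closed), else the antepenult.
Weights: 5 ku: H, 6 pa:g H, 7 gi L.
The penult (syllable 6, pa:g) is heavy, so it takes stress.
Stress on syllable 6: mo.lo:.bu.rut.ku:.ˈpa:g.gi.

6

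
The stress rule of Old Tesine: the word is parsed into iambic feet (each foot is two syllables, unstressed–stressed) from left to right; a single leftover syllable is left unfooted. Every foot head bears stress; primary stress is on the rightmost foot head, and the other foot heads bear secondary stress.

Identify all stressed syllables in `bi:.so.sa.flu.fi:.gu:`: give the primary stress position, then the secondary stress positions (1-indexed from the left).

primary 6, secondary 2, 4

Parse left to right into iambic (σˈσ) feet: (bi:.ˈso) (sa.ˈflu) (fi:.ˈgu:).
Foot heads (stressed positions): 2, 4, 6.
End Rule Rightmost: primary stress on the rightmost head = syllable 6.
Secondary stress on 2, 4: bi:.ˌso.sa.ˌflu.fi:.ˈgu:.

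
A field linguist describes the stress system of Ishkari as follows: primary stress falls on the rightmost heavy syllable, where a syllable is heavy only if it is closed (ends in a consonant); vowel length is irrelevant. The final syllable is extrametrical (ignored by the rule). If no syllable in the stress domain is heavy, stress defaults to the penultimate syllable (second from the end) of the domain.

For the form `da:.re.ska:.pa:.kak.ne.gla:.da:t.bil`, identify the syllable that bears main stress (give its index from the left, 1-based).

The final syllable (9, bil) is extrametrical; the stress domain is syllables 1–8.
Weights: 1 da: L, 2 re L, 3 ska: L, 4 pa: L, 5 kak H, 6 ne L, 7 gla: L, 8 da:t H.
Heavy syllables in the domain: 5, 8. The rightmost is syllable 8 (da:t).
Primary stress: syllable 8 → da:.re.ska:.pa:.kak.ne.gla:.ˈda:t.bil.

8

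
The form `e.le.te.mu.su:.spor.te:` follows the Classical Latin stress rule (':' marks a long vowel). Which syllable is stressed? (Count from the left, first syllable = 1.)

6

Classical Latin: stress the penult if heavy (long vowel or closed), else the antepenult.
Weights: 5 su: H, 6 spor H, 7 te: H.
The penult (syllable 6, spor) is heavy, so it takes stress.
Stress on syllable 6: e.le.te.mu.su:.ˈspor.te:.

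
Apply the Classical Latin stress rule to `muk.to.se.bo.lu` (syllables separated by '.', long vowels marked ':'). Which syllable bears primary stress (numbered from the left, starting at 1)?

Classical Latin: stress the penult if heavy (long vowel or closed), else the antepenult.
Weights: 3 se L, 4 bo L, 5 lu L.
The penult (syllable 4, bo) is light, so stress falls on the antepenult (syllable 3, se).
Stress on syllable 3: muk.to.ˈse.bo.lu.

3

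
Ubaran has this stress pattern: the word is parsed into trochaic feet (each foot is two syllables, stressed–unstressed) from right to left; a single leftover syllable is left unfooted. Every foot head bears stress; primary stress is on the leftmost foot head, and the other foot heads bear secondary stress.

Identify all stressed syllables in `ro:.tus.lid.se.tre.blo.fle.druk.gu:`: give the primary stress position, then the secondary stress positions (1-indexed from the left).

primary 2, secondary 4, 6, 8

Parse right to left into trochaic (ˈσσ) feet: ro: (ˈtus.lid) (ˈse.tre) (ˈblo.fle) (ˈdruk.gu:). Syllable 1 is left unfooted.
Foot heads (stressed positions): 2, 4, 6, 8.
End Rule Leftmost: primary stress on the leftmost head = syllable 2.
Secondary stress on 4, 6, 8: ro:.ˈtus.lid.ˌse.tre.ˌblo.fle.ˌdruk.gu:.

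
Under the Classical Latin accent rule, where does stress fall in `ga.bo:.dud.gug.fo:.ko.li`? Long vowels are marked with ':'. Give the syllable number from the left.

5

Classical Latin: stress the penult if heavy (long vowel or closed), else the antepenult.
Weights: 5 fo: H, 6 ko L, 7 li L.
The penult (syllable 6, ko) is light, so stress falls on the antepenult (syllable 5, fo:).
Stress on syllable 5: ga.bo:.dud.gug.ˈfo:.ko.li.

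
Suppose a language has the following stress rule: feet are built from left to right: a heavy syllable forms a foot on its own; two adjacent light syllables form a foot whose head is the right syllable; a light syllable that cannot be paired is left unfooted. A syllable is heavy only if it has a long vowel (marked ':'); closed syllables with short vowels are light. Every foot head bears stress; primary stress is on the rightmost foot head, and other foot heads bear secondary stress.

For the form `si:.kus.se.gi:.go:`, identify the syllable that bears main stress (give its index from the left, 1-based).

Weights: 1 si: H, 2 kus L, 3 se L, 4 gi: H, 5 go: H.
Parse left to right (heavy = foot alone; LL = one foot; stranded L unfooted): (ˈsi:) (kus.ˈse) (ˈgi:) (ˈgo:).
Foot heads: 1, 3, 4, 5.
Primary stress on the rightmost head = syllable 5.
Primary stress: syllable 5 → si:.kus.se.gi:.ˈgo:.

5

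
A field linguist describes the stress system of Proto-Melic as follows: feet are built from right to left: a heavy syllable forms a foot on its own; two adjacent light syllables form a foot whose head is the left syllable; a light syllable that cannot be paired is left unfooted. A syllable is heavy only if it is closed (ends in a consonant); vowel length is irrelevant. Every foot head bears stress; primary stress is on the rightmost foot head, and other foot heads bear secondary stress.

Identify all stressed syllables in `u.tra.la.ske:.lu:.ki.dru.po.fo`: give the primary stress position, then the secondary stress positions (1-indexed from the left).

primary 8, secondary 2, 4, 6

Weights: 1 u L, 2 tra L, 3 la L, 4 ske: L, 5 lu: L, 6 ki L, 7 dru L, 8 po L, 9 fo L.
Parse right to left (heavy = foot alone; LL = one foot; stranded L unfooted): u (ˈtra.la) (ˈske:.lu:) (ˈki.dru) (ˈpo.fo).
Foot heads: 2, 4, 6, 8.
Primary stress on the rightmost head = syllable 8.
Secondary stress on 2, 4, 6: u.ˌtra.la.ˌske:.lu:.ˌki.dru.ˈpo.fo.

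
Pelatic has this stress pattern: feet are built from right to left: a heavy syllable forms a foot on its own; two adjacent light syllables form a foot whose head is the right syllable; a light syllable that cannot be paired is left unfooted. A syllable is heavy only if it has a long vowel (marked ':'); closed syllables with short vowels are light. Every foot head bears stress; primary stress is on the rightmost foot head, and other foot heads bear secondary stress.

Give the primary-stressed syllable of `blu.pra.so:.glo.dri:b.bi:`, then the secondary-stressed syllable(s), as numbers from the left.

primary 6, secondary 2, 3, 5

Weights: 1 blu L, 2 pra L, 3 so: H, 4 glo L, 5 dri:b H, 6 bi: H.
Parse right to left (heavy = foot alone; LL = one foot; stranded L unfooted): (blu.ˈpra) (ˈso:) glo (ˈdri:b) (ˈbi:).
Foot heads: 2, 3, 5, 6.
Primary stress on the rightmost head = syllable 6.
Secondary stress on 2, 3, 5: blu.ˌpra.ˌso:.glo.ˌdri:b.ˈbi:.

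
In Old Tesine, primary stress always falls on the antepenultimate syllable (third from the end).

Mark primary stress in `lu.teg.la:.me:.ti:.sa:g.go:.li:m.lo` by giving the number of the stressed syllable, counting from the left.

7

The word has 9 syllables; the antepenultimate syllable (third from the end) is syllable 7 (go:).
Primary stress: syllable 7 → lu.teg.la:.me:.ti:.sa:g.ˈgo:.li:m.lo.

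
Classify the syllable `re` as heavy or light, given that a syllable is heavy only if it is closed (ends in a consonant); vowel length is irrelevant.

light

`re`: short vowel, open (no coda). Open (no coda) → light.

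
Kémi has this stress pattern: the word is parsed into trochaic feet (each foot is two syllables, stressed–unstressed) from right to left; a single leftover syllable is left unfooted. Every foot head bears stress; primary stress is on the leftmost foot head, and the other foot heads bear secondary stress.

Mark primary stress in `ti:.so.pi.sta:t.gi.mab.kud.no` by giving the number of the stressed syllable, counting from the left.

1

Parse right to left into trochaic (ˈσσ) feet: (ˈti:.so) (ˈpi.sta:t) (ˈgi.mab) (ˈkud.no).
Foot heads (stressed positions): 1, 3, 5, 7.
End Rule Leftmost: primary stress on the leftmost head = syllable 1.
Primary stress: syllable 1 → ˈti:.so.pi.sta:t.gi.mab.kud.no.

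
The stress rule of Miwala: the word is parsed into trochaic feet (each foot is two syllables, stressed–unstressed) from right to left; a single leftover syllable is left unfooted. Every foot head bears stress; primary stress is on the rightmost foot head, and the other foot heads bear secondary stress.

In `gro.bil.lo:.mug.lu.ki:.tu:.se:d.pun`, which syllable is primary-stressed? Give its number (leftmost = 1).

8

Parse right to left into trochaic (ˈσσ) feet: gro (ˈbil.lo:) (ˈmug.lu) (ˈki:.tu:) (ˈse:d.pun). Syllable 1 is left unfooted.
Foot heads (stressed positions): 2, 4, 6, 8.
End Rule Rightmost: primary stress on the rightmost head = syllable 8.
Primary stress: syllable 8 → gro.bil.lo:.mug.lu.ki:.tu:.ˈse:d.pun.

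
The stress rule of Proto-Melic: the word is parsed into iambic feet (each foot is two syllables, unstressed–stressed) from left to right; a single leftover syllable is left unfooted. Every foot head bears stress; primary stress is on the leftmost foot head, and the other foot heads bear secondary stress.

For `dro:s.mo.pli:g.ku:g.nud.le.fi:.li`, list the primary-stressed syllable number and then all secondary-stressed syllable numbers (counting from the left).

primary 2, secondary 4, 6, 8

Parse left to right into iambic (σˈσ) feet: (dro:s.ˈmo) (pli:g.ˈku:g) (nud.ˈle) (fi:.ˈli).
Foot heads (stressed positions): 2, 4, 6, 8.
End Rule Leftmost: primary stress on the leftmost head = syllable 2.
Secondary stress on 4, 6, 8: dro:s.ˈmo.pli:g.ˌku:g.nud.ˌle.fi:.ˌli.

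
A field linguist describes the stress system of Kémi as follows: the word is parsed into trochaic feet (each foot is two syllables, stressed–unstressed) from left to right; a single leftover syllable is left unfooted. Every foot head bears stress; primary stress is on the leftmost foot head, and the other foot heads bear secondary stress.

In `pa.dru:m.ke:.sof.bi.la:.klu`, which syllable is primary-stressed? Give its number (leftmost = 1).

Parse left to right into trochaic (ˈσσ) feet: (ˈpa.dru:m) (ˈke:.sof) (ˈbi.la:) klu. Syllable 7 is left unfooted.
Foot heads (stressed positions): 1, 3, 5.
End Rule Leftmost: primary stress on the leftmost head = syllable 1.
Primary stress: syllable 1 → ˈpa.dru:m.ke:.sof.bi.la:.klu.

1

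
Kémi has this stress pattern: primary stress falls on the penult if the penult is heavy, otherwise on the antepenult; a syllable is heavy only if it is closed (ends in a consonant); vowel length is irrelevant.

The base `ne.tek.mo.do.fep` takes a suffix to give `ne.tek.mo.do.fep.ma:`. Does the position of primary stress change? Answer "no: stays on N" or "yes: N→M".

Base `ne.tek.mo.do.fep` (5 syllables):
  Weights: 3 mo L, 4 do L, 5 fep H.
  The penult (syllable 4, do) is light, so stress falls on the antepenult (syllable 3, mo).
  → primary stress on syllable 3.
Suffixed `ne.tek.mo.do.fep.ma:` (6 syllables):
  Weights: 4 do L, 5 fep H, 6 ma: L.
  The penult (syllable 5, fep) is heavy, so it takes stress.
  → primary stress on syllable 5.

yes: 3→5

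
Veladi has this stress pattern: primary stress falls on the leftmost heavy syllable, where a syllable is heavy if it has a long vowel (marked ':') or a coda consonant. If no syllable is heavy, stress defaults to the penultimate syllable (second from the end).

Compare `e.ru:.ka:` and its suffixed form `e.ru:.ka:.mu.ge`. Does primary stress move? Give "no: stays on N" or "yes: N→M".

no: stays on 2

Base `e.ru:.ka:` (3 syllables):
  Weights: 1 e L, 2 ru: H, 3 ka: H.
  Heavy syllables in the domain: 2, 3. The leftmost is syllable 2 (ru:).
  → primary stress on syllable 2.
Suffixed `e.ru:.ka:.mu.ge` (5 syllables):
  Weights: 1 e L, 2 ru: H, 3 ka: H, 4 mu L, 5 ge L.
  Heavy syllables in the domain: 2, 3. The leftmost is syllable 2 (ru:).
  → primary stress on syllable 2.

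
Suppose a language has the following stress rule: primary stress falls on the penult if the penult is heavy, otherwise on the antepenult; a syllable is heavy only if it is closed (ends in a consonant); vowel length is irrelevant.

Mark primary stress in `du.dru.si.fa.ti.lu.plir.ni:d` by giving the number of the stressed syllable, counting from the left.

7

Weights: 6 lu L, 7 plir H, 8 ni:d H.
The penult (syllable 7, plir) is heavy, so it takes stress.
Primary stress: syllable 7 → du.dru.si.fa.ti.lu.ˈplir.ni:d.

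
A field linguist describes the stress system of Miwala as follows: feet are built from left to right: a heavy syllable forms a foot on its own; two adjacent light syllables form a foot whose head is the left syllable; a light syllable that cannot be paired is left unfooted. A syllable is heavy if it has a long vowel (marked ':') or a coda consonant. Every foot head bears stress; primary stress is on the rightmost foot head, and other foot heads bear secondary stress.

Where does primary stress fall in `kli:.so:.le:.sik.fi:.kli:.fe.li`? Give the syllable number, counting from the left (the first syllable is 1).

Weights: 1 kli: H, 2 so: H, 3 le: H, 4 sik H, 5 fi: H, 6 kli: H, 7 fe L, 8 li L.
Parse left to right (heavy = foot alone; LL = one foot; stranded L unfooted): (ˈkli:) (ˈso:) (ˈle:) (ˈsik) (ˈfi:) (ˈkli:) (ˈfe.li).
Foot heads: 1, 2, 3, 4, 5, 6, 7.
Primary stress on the rightmost head = syllable 7.
Primary stress: syllable 7 → kli:.so:.le:.sik.fi:.kli:.ˈfe.li.

7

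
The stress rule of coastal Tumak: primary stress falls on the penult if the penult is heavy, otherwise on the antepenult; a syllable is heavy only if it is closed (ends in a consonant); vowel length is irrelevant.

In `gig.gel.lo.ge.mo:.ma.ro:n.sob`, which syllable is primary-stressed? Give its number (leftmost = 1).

Weights: 6 ma L, 7 ro:n H, 8 sob H.
The penult (syllable 7, ro:n) is heavy, so it takes stress.
Primary stress: syllable 7 → gig.gel.lo.ge.mo:.ma.ˈro:n.sob.

7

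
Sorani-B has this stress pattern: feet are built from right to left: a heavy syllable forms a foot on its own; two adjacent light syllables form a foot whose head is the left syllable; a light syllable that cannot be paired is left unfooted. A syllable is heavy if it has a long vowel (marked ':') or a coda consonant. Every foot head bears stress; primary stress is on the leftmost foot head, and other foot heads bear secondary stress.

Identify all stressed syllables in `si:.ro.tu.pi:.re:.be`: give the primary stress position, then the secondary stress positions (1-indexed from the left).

Weights: 1 si: H, 2 ro L, 3 tu L, 4 pi: H, 5 re: H, 6 be L.
Parse right to left (heavy = foot alone; LL = one foot; stranded L unfooted): (ˈsi:) (ˈro.tu) (ˈpi:) (ˈre:) be.
Foot heads: 1, 2, 4, 5.
Primary stress on the leftmost head = syllable 1.
Secondary stress on 2, 4, 5: ˈsi:.ˌro.tu.ˌpi:.ˌre:.be.

primary 1, secondary 2, 4, 5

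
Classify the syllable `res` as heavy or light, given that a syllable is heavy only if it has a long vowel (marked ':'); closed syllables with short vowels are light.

light

`res`: short vowel, closed (coda /s/). Short vowel → light.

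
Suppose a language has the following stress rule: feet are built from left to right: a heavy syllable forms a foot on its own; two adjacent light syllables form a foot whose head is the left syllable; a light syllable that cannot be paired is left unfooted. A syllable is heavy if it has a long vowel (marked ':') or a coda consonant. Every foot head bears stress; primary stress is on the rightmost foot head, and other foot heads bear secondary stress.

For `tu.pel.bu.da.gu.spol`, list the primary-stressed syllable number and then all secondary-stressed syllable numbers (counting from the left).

Weights: 1 tu L, 2 pel H, 3 bu L, 4 da L, 5 gu L, 6 spol H.
Parse left to right (heavy = foot alone; LL = one foot; stranded L unfooted): tu (ˈpel) (ˈbu.da) gu (ˈspol).
Foot heads: 2, 3, 6.
Primary stress on the rightmost head = syllable 6.
Secondary stress on 2, 3: tu.ˌpel.ˌbu.da.gu.ˈspol.

primary 6, secondary 2, 3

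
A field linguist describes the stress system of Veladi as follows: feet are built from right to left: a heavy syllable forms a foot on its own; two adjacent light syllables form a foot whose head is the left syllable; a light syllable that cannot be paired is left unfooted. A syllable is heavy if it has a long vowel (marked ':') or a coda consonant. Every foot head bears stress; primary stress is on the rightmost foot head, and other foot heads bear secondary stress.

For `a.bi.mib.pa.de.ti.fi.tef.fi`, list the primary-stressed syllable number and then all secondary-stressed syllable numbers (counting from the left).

Weights: 1 a L, 2 bi L, 3 mib H, 4 pa L, 5 de L, 6 ti L, 7 fi L, 8 tef H, 9 fi L.
Parse right to left (heavy = foot alone; LL = one foot; stranded L unfooted): (ˈa.bi) (ˈmib) (ˈpa.de) (ˈti.fi) (ˈtef) fi.
Foot heads: 1, 3, 4, 6, 8.
Primary stress on the rightmost head = syllable 8.
Secondary stress on 1, 3, 4, 6: ˌa.bi.ˌmib.ˌpa.de.ˌti.fi.ˈtef.fi.

primary 8, secondary 1, 3, 4, 6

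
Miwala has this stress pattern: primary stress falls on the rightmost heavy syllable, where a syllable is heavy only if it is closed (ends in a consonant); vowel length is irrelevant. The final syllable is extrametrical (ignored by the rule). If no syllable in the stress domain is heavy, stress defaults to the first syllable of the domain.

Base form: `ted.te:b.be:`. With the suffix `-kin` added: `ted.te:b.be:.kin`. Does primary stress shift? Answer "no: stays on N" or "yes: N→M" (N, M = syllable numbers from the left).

Base `ted.te:b.be:` (3 syllables):
  The final syllable (3, be:) is extrametrical; the stress domain is syllables 1–2.
  Weights: 1 ted H, 2 te:b H.
  Heavy syllables in the domain: 1, 2. The rightmost is syllable 2 (te:b).
  → primary stress on syllable 2.
Suffixed `ted.te:b.be:.kin` (4 syllables):
  The final syllable (4, kin) is extrametrical; the stress domain is syllables 1–3.
  Weights: 1 ted H, 2 te:b H, 3 be: L.
  Heavy syllables in the domain: 1, 2. The rightmost is syllable 2 (te:b).
  → primary stress on syllable 2.

no: stays on 2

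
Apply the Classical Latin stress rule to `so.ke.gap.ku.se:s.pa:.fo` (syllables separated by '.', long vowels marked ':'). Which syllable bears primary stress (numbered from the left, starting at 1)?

6

Classical Latin: stress the penult if heavy (long vowel or closed), else the antepenult.
Weights: 5 se:s H, 6 pa: H, 7 fo L.
The penult (syllable 6, pa:) is heavy, so it takes stress.
Stress on syllable 6: so.ke.gap.ku.se:s.ˈpa:.fo.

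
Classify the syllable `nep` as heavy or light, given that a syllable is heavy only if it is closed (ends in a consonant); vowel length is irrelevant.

`nep`: short vowel, closed (coda /p/). Closed (coda /p/) → heavy.

heavy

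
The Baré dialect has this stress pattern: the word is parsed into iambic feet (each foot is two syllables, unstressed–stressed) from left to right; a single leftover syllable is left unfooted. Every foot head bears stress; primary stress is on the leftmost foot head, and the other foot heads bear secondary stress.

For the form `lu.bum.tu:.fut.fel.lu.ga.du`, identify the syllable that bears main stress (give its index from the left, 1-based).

2

Parse left to right into iambic (σˈσ) feet: (lu.ˈbum) (tu:.ˈfut) (fel.ˈlu) (ga.ˈdu).
Foot heads (stressed positions): 2, 4, 6, 8.
End Rule Leftmost: primary stress on the leftmost head = syllable 2.
Primary stress: syllable 2 → lu.ˈbum.tu:.fut.fel.lu.ga.du.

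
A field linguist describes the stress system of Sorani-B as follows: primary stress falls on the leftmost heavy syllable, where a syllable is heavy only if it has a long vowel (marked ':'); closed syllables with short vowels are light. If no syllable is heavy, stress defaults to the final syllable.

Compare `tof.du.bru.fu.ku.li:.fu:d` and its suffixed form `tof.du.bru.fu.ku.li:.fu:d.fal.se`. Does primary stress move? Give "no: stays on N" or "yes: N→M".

Base `tof.du.bru.fu.ku.li:.fu:d` (7 syllables):
  Weights: 1 tof L, 2 du L, 3 bru L, 4 fu L, 5 ku L, 6 li: H, 7 fu:d H.
  Heavy syllables in the domain: 6, 7. The leftmost is syllable 6 (li:).
  → primary stress on syllable 6.
Suffixed `tof.du.bru.fu.ku.li:.fu:d.fal.se` (9 syllables):
  Weights: 1 tof L, 2 du L, 3 bru L, 4 fu L, 5 ku L, 6 li: H, 7 fu:d H, 8 fal L, 9 se L.
  Heavy syllables in the domain: 6, 7. The leftmost is syllable 6 (li:).
  → primary stress on syllable 6.

no: stays on 6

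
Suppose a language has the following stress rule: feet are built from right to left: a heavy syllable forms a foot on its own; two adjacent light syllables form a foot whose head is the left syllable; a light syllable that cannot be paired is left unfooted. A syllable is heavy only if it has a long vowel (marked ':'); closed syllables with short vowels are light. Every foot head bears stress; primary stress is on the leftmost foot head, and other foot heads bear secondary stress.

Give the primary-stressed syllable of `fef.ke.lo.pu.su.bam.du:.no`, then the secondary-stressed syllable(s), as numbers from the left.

primary 1, secondary 3, 5, 7

Weights: 1 fef L, 2 ke L, 3 lo L, 4 pu L, 5 su L, 6 bam L, 7 du: H, 8 no L.
Parse right to left (heavy = foot alone; LL = one foot; stranded L unfooted): (ˈfef.ke) (ˈlo.pu) (ˈsu.bam) (ˈdu:) no.
Foot heads: 1, 3, 5, 7.
Primary stress on the leftmost head = syllable 1.
Secondary stress on 3, 5, 7: ˈfef.ke.ˌlo.pu.ˌsu.bam.ˌdu:.no.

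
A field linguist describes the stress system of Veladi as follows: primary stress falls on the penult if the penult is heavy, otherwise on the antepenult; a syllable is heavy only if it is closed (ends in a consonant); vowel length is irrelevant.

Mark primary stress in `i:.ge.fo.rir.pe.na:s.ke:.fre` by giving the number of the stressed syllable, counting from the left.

Weights: 6 na:s H, 7 ke: L, 8 fre L.
The penult (syllable 7, ke:) is light, so stress falls on the antepenult (syllable 6, na:s).
Primary stress: syllable 6 → i:.ge.fo.rir.pe.ˈna:s.ke:.fre.

6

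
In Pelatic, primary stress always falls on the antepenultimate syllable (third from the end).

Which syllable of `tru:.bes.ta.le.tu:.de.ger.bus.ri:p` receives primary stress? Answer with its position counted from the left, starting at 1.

The word has 9 syllables; the antepenultimate syllable (third from the end) is syllable 7 (ger).
Primary stress: syllable 7 → tru:.bes.ta.le.tu:.de.ˈger.bus.ri:p.

7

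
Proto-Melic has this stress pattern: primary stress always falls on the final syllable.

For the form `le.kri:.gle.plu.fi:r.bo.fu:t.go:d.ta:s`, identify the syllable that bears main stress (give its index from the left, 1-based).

The word has 9 syllables; the final syllable is syllable 9 (ta:s).
Primary stress: syllable 9 → le.kri:.gle.plu.fi:r.bo.fu:t.go:d.ˈta:s.

9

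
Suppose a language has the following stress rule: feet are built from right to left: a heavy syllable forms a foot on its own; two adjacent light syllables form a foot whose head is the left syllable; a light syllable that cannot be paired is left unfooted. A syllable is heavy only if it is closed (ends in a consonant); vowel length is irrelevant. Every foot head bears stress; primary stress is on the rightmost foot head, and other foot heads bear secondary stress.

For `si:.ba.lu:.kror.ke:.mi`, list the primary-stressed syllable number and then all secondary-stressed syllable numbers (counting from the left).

Weights: 1 si: L, 2 ba L, 3 lu: L, 4 kror H, 5 ke: L, 6 mi L.
Parse right to left (heavy = foot alone; LL = one foot; stranded L unfooted): si: (ˈba.lu:) (ˈkror) (ˈke:.mi).
Foot heads: 2, 4, 5.
Primary stress on the rightmost head = syllable 5.
Secondary stress on 2, 4: si:.ˌba.lu:.ˌkror.ˈke:.mi.

primary 5, secondary 2, 4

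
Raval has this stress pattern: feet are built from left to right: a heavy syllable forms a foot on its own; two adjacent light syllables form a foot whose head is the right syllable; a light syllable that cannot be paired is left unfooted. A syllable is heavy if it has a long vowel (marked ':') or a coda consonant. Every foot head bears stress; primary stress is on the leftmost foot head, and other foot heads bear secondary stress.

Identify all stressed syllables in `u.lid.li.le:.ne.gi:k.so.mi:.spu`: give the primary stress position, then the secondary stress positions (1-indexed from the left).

primary 2, secondary 4, 6, 8

Weights: 1 u L, 2 lid H, 3 li L, 4 le: H, 5 ne L, 6 gi:k H, 7 so L, 8 mi: H, 9 spu L.
Parse left to right (heavy = foot alone; LL = one foot; stranded L unfooted): u (ˈlid) li (ˈle:) ne (ˈgi:k) so (ˈmi:) spu.
Foot heads: 2, 4, 6, 8.
Primary stress on the leftmost head = syllable 2.
Secondary stress on 4, 6, 8: u.ˈlid.li.ˌle:.ne.ˌgi:k.so.ˌmi:.spu.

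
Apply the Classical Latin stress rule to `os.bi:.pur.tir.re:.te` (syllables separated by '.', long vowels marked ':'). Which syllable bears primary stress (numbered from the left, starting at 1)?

Classical Latin: stress the penult if heavy (long vowel or closed), else the antepenult.
Weights: 4 tir H, 5 re: H, 6 te L.
The penult (syllable 5, re:) is heavy, so it takes stress.
Stress on syllable 5: os.bi:.pur.tir.ˈre:.te.

5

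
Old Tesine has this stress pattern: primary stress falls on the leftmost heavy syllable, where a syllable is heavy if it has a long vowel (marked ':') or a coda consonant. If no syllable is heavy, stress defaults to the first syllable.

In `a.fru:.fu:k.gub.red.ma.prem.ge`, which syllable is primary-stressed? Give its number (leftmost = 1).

Weights: 1 a L, 2 fru: H, 3 fu:k H, 4 gub H, 5 red H, 6 ma L, 7 prem H, 8 ge L.
Heavy syllables in the domain: 2, 3, 4, 5, 7. The leftmost is syllable 2 (fru:).
Primary stress: syllable 2 → a.ˈfru:.fu:k.gub.red.ma.prem.ge.

2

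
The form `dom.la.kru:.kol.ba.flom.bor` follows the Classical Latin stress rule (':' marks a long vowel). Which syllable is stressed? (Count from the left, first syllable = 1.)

Classical Latin: stress the penult if heavy (long vowel or closed), else the antepenult.
Weights: 5 ba L, 6 flom H, 7 bor H.
The penult (syllable 6, flom) is heavy, so it takes stress.
Stress on syllable 6: dom.la.kru:.kol.ba.ˈflom.bor.

6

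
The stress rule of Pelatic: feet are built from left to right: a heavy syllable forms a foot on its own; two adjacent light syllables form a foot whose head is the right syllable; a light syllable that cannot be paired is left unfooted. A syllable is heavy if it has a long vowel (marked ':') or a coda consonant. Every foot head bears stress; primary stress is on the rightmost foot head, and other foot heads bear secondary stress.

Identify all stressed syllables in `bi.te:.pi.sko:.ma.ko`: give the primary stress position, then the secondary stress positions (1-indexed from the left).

Weights: 1 bi L, 2 te: H, 3 pi L, 4 sko: H, 5 ma L, 6 ko L.
Parse left to right (heavy = foot alone; LL = one foot; stranded L unfooted): bi (ˈte:) pi (ˈsko:) (ma.ˈko).
Foot heads: 2, 4, 6.
Primary stress on the rightmost head = syllable 6.
Secondary stress on 2, 4: bi.ˌte:.pi.ˌsko:.ma.ˈko.

primary 6, secondary 2, 4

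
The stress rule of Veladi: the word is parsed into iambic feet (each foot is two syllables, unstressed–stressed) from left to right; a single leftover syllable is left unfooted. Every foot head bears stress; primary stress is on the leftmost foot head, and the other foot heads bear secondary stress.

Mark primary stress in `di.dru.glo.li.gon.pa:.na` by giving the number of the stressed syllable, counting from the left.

2

Parse left to right into iambic (σˈσ) feet: (di.ˈdru) (glo.ˈli) (gon.ˈpa:) na. Syllable 7 is left unfooted.
Foot heads (stressed positions): 2, 4, 6.
End Rule Leftmost: primary stress on the leftmost head = syllable 2.
Primary stress: syllable 2 → di.ˈdru.glo.li.gon.pa:.na.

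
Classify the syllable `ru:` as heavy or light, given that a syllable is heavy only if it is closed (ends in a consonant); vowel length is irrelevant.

light

`ru:`: long vowel, open (no coda). Open (no coda) → light.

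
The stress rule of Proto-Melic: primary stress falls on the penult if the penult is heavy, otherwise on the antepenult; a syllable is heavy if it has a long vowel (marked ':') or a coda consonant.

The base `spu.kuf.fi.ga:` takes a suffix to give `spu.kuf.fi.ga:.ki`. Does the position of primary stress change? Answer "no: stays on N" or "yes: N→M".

Base `spu.kuf.fi.ga:` (4 syllables):
  Weights: 2 kuf H, 3 fi L, 4 ga: H.
  The penult (syllable 3, fi) is light, so stress falls on the antepenult (syllable 2, kuf).
  → primary stress on syllable 2.
Suffixed `spu.kuf.fi.ga:.ki` (5 syllables):
  Weights: 3 fi L, 4 ga: H, 5 ki L.
  The penult (syllable 4, ga:) is heavy, so it takes stress.
  → primary stress on syllable 4.

yes: 2→4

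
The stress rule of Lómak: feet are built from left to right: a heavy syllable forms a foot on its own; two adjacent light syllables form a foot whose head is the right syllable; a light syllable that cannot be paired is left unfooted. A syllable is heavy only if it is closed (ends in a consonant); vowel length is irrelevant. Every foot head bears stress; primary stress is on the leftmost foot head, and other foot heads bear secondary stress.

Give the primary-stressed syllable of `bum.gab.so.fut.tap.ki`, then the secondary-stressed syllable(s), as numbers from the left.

primary 1, secondary 2, 4, 5

Weights: 1 bum H, 2 gab H, 3 so L, 4 fut H, 5 tap H, 6 ki L.
Parse left to right (heavy = foot alone; LL = one foot; stranded L unfooted): (ˈbum) (ˈgab) so (ˈfut) (ˈtap) ki.
Foot heads: 1, 2, 4, 5.
Primary stress on the leftmost head = syllable 1.
Secondary stress on 2, 4, 5: ˈbum.ˌgab.so.ˌfut.ˌtap.ki.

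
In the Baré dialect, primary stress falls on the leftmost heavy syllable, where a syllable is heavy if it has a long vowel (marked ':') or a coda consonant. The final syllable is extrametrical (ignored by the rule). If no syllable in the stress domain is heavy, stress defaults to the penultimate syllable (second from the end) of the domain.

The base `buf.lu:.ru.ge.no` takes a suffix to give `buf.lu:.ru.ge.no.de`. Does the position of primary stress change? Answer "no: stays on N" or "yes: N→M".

Base `buf.lu:.ru.ge.no` (5 syllables):
  The final syllable (5, no) is extrametrical; the stress domain is syllables 1–4.
  Weights: 1 buf H, 2 lu: H, 3 ru L, 4 ge L.
  Heavy syllables in the domain: 1, 2. The leftmost is syllable 1 (buf).
  → primary stress on syllable 1.
Suffixed `buf.lu:.ru.ge.no.de` (6 syllables):
  The final syllable (6, de) is extrametrical; the stress domain is syllables 1–5.
  Weights: 1 buf H, 2 lu: H, 3 ru L, 4 ge L, 5 no L.
  Heavy syllables in the domain: 1, 2. The leftmost is syllable 1 (buf).
  → primary stress on syllable 1.

no: stays on 1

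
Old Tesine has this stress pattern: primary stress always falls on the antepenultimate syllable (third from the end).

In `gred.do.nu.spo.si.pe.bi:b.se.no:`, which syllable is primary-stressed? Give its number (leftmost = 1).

7

The word has 9 syllables; the antepenultimate syllable (third from the end) is syllable 7 (bi:b).
Primary stress: syllable 7 → gred.do.nu.spo.si.pe.ˈbi:b.se.no:.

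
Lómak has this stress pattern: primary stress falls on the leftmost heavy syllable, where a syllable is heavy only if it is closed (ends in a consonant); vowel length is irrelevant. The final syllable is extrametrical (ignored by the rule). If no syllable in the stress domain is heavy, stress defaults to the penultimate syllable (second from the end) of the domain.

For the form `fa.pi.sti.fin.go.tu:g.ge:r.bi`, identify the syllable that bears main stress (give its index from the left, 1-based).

The final syllable (8, bi) is extrametrical; the stress domain is syllables 1–7.
Weights: 1 fa L, 2 pi L, 3 sti L, 4 fin H, 5 go L, 6 tu:g H, 7 ge:r H.
Heavy syllables in the domain: 4, 6, 7. The leftmost is syllable 4 (fin).
Primary stress: syllable 4 → fa.pi.sti.ˈfin.go.tu:g.ge:r.bi.

4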